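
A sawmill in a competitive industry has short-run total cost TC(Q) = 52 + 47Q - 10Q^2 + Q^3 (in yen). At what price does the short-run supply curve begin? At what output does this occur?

¥22 per unit, at Q = 5

The shutdown price is the minimum of AVC. VC = 47Q - 10Q^2 + Q^3, so AVC = 47 - 10Q + Q^2.
At the minimum of AVC, MC = AVC. MC = 47 - 20Q + 3Q^2; setting MC = AVC gives 2Q^2 - 10Q = 0, so Q = 5. min AVC = 22.
The firm shuts down for any P below ¥22.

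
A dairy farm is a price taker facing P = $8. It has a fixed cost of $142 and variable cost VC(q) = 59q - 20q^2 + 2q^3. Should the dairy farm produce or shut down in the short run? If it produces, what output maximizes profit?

Shut down

Variable cost is VC = 59q - 20q^2 + 2q^3, so AVC = VC/q = 59 - 20q + 2q^2 and MC = dTC/dq = 59 - 40q + 6q^2.
AVC is minimized where dAVC/dq = -20 + 4q = 0, at q = 5; min AVC = 59 - 20·5 + 2·5^2 = $9.
With P < min AVC ($8 < $9), every unit sold adds to the loss.
The firm minimizes its loss by shutting down and losing only its fixed cost of $142.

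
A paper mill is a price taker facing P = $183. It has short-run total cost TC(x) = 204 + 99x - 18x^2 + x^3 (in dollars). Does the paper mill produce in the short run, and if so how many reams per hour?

Produce at x = 14

Strip out fixed cost: VC = 99x - 18x^2 + x^3. Then AVC = 99 - 18x + x^2 and MC = 99 - 36x + 3x^2.
AVC hits its minimum where MC = AVC, at x = 9, giving min AVC = 99 - 18·9 + 9^2 = $18.
P = $183 exceeds min AVC = $18, so the firm stays open.
Solving P = MC: -84 - 36x + 3x^2 = 0 ⇒ x = -2 or 14. On the upward-sloping branch, x* = 14.
Check: AVC at x = 14 is $43 ≤ P, so revenue covers variable cost.
Profit = P·x − TC = 183·14 − 806 = $1756.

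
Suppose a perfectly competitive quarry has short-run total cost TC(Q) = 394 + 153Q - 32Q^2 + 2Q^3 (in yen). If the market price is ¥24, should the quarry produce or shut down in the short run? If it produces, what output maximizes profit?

Variable cost is VC = 153Q - 32Q^2 + 2Q^3, so AVC = VC/Q = 153 - 32Q + 2Q^2 and MC = dTC/dQ = 153 - 64Q + 6Q^2.
AVC is minimized where dAVC/dQ = -32 + 4Q = 0, at Q = 8; min AVC = 153 - 32·8 + 2·8^2 = ¥25.
P = ¥24 lies below min AVC = ¥25; no output level covers variable cost.
Best response: produce nothing and absorb the ¥394 fixed cost.

Shut down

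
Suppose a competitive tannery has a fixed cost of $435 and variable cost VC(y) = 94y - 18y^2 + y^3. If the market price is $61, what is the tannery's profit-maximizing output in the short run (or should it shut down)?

Produce at y = 11

From TC, MC = TC'(y) = 94 - 36y + 3y^2 and AVC = VC/y = 94 - 18y + y^2.
AVC is minimized where dAVC/dy = -18 + 2y = 0, at y = 9; min AVC = 94 - 18·9 + 9^2 = $13.
Since P = $61 ≥ min AVC = $13, price covers variable cost and the firm should produce.
P = MC gives 33 - 36y + 3y^2 = 0, with roots 1 and 11. Take the larger (rising MC): y* = 11.
Check: AVC at y = 11 is $17 ≤ P, so revenue covers variable cost.
Profit = P·y − TC = 61·11 − 622 = $49.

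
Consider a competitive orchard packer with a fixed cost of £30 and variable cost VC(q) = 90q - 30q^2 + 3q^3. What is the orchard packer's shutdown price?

£15 per unit

The shutdown price is the minimum of AVC. VC = 90q - 30q^2 + 3q^3, so AVC = 90 - 30q + 3q^2.
dAVC/dq = -30 + 6q = 0 gives q = 5. min AVC = 90 - 30·5 + 3·5^2 = 15.
For P < £15 the firm produces nothing.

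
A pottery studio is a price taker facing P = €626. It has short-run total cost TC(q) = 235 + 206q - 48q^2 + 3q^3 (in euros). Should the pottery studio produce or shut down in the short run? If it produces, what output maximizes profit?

Variable cost is VC = 206q - 48q^2 + 3q^3, so AVC = VC/q = 206 - 48q + 3q^2 and MC = dTC/dq = 206 - 96q + 9q^2.
The AVC parabola has its vertex at q = 48/6 = 8, where AVC = 206 - 48·8 + 3·8^2 = €14.
P = €626 exceeds min AVC = €14, so the firm stays open.
Solving P = MC: -420 - 96q + 9q^2 = 0 ⇒ q = -10/3 or 14. On the upward-sloping branch, q* = 14.
Check: AVC at q = 14 is €122 ≤ P, so revenue covers variable cost.
Profit = P·q − TC = 626·14 − 1943 = €6821.

Produce at q = 14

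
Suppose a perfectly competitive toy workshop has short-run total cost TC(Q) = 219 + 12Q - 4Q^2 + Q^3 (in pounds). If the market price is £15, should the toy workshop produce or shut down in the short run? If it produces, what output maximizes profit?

Variable cost is VC = 12Q - 4Q^2 + Q^3, so AVC = VC/Q = 12 - 4Q + Q^2 and MC = dTC/dQ = 12 - 8Q + 3Q^2.
AVC hits its minimum where MC = AVC, at Q = 2, giving min AVC = 12 - 4·2 + 2^2 = £8.
Because £15 ≥ £8, revenue can cover variable cost; the firm operates.
P = MC gives -3 - 8Q + 3Q^2 = 0, with roots -1/3 and 3. Take the larger (rising MC): Q* = 3.
Check: AVC at Q = 3 is £9 ≤ P, so revenue covers variable cost.
Profit = P·Q − TC = 15·3 − 246 = -£201, a loss, but smaller than the £219 fixed cost the firm would lose by shutting down.

Produce at Q = 3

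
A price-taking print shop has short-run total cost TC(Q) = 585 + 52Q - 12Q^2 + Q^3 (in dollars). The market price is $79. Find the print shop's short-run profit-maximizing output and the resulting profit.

Profit = -$99 at Q = 9

AVC = 52 - 12Q + Q^2; min AVC = $16 at Q = 6. Since P = $79 ≥ min AVC, the firm produces.
MC = 52 - 24Q + 3Q^2. Setting P = MC and taking the root on the rising branch gives Q* = 9.
TR = 79·9 = 711. TC = 585 + 225 = 810. Profit = 711 − 810 = -$99.
That loss of $99 beats the $585 the firm would lose by shutting down; producing recovers $486 of fixed cost.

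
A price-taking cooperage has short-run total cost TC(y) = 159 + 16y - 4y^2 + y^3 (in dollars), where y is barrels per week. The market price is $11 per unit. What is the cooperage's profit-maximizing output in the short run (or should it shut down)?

From TC, MC = TC'(y) = 16 - 8y + 3y^2 and AVC = VC/y = 16 - 4y + y^2.
The AVC parabola has its vertex at y = 4/2 = 2, where AVC = 16 - 4·2 + 2^2 = $12.
P = $11 lies below min AVC = $12; no output level covers variable cost.
The firm minimizes its loss by shutting down and losing only its fixed cost of $159.

Shut down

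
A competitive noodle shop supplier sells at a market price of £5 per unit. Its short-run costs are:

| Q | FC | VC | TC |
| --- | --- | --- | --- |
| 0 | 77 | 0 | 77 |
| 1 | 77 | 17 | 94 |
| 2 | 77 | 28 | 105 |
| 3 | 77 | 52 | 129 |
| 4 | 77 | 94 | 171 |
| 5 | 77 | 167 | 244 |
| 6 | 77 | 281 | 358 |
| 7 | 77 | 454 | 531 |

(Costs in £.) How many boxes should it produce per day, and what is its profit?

Q = 0 (shut down); profit = -£77

Profit at each row (π = 5Q − TC): Q=0: -77; Q=1: -89; Q=2: -95; Q=3: -114; Q=4: -151; Q=5: -219; Q=6: -328; Q=7: -496.
Profit is highest at Q = 0. Equivalently, the lowest AVC in the table is 28/2 ≈ £14 at Q = 2, and P = £5 falls below it — price never covers variable cost, so the firm shuts down and loses only its fixed cost.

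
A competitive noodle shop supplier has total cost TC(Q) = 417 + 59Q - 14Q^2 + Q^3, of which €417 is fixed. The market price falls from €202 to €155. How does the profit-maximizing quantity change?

AVC = 59 - 14Q + Q^2, minimized at Q = 7 where min AVC = €10. MC = 59 - 28Q + 3Q^2.
At P = €202 ≥ min AVC, set P = MC on the rising branch: Q = 13.
At P = €155 ≥ min AVC, set P = MC: Q = 12. The firm stays open but cuts output.

Output falls from 13 to 12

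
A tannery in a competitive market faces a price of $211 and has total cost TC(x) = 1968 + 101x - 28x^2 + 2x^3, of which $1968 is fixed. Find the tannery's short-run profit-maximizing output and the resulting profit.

AVC = 101 - 28x + 2x^2 has its minimum $3 at x = 7; price $211 clears that bar, so the firm operates.
MC = 101 - 56x + 6x^2. Setting P = MC and taking the root on the rising branch gives x* = 11.
TR = 211·11 = 2321. TC = 1968 + 385 = 2353. Profit = 2321 − 2353 = -$32.
By producing, the firm covers all variable cost plus $1936 of fixed cost; shutting down would lose the full $1968.

Profit = -$32 at x = 11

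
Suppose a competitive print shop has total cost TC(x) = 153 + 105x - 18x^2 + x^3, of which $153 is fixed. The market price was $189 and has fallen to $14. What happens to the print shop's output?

Output falls from 14 to 0 (the firm shuts down)

MC = 105 - 36x + 3x^2; the shutdown threshold is min AVC = $24 (at x = 9).
At P = $189 ≥ min AVC, set P = MC on the rising branch: x = 14.
At P = $14 < min AVC = $24, price no longer covers variable cost at any output, so the firm shuts down: x = 0.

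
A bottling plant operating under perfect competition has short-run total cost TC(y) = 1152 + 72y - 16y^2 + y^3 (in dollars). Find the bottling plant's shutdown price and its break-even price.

AVC = 72 - 16y + y^2; minimized at y = 8, giving min AVC = $8. That is the shutdown price.
ATC = 1152/y + 72 - 16y + y^2. Setting dATC/dy = −1152/y^2 − 16 + 2y = 0 gives y = 12 (since 2·12^3 − 16·12^2 = 1152).
min ATC = 1152/12 + 72 − 16·12 + 12^2 = $120. That is the break-even price.
Between these two prices the firm operates at a loss; above $120 it earns a profit.

Shutdown price = $8; break-even price = $120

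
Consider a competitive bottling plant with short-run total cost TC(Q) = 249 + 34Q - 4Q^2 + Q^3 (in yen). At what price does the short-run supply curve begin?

¥30 per unit

Short-run supply begins at min AVC. From VC = 34Q - 4Q^2 + Q^3, AVC = 34 - 4Q + Q^2.
dAVC/dQ = -4 + 2Q = 0 gives Q = 2. min AVC = 34 - 4·2 + 2^2 = 30.
The firm shuts down for any P below ¥30.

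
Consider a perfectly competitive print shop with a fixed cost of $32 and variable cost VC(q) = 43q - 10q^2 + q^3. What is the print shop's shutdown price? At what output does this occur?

The firm shuts down when price falls below the minimum of average variable cost. AVC = VC/q = 43 - 10q + q^2.
dAVC/dq = -10 + 2q = 0 gives q = 5. min AVC = 43 - 10·5 + 5^2 = 18.
So the shutdown price is $18.

$18 per unit, at q = 5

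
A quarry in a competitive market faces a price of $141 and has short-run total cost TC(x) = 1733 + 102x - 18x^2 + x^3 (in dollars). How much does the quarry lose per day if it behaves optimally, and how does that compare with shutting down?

Profit = -$381 at x = 13

AVC = 102 - 18x + x^2; min AVC = $21 at x = 9. Since P = $141 ≥ min AVC, the firm produces.
With MC = 102 - 36x + 3x^2, P = MC on the upward-sloping part at x* = 13.
TR = 141·13 = 1833. TC = 1733 + 481 = 2214. Profit = 1833 − 2214 = -$381.
That loss of $381 beats the $1733 the firm would lose by shutting down; producing recovers $1352 of fixed cost.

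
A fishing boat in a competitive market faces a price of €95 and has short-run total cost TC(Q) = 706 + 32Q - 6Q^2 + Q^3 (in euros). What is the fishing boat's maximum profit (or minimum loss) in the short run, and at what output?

AVC = 32 - 6Q + Q^2 has its minimum €23 at Q = 3; price €95 clears that bar, so the firm operates.
With MC = 32 - 12Q + 3Q^2, P = MC on the upward-sloping part at Q* = 7.
TR = 95·7 = 665. TC = 706 + 273 = 979. Profit = 665 − 979 = -€314.
That loss of €314 beats the €706 the firm would lose by shutting down; producing recovers €392 of fixed cost.

Profit = -€314 at Q = 7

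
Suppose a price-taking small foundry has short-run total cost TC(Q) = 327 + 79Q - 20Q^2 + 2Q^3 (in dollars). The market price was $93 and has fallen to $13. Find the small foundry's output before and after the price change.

MC = 79 - 40Q + 6Q^2; the shutdown threshold is min AVC = $29 (at Q = 5).
With P = $93 above the shutdown price, P = MC gives Q = 7.
At P = $13 < min AVC = $29, price no longer covers variable cost at any output, so the firm shuts down: Q = 0.

Output falls from 7 to 0 (the firm shuts down)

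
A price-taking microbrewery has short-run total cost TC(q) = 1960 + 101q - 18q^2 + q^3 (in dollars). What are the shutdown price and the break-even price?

Shutdown price = $20; break-even price = $185

Shutdown price = min AVC. AVC = 101 - 18q + q^2, with vertex at q = 9 and minimum $20.
ATC = 1960/q + 101 - 18q + q^2. Setting dATC/dq = −1960/q^2 − 18 + 2q = 0 gives q = 14 (since 2·14^3 − 18·14^2 = 1960).
min ATC = 1960/14 + 101 − 18·14 + 14^2 = $185. That is the break-even price.
For $20 ≤ P < $185 the firm produces at a loss; below $20 it shuts down.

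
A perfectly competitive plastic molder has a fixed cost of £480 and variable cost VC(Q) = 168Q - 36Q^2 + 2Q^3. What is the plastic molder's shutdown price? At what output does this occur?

£6 per unit, at Q = 9

Short-run supply begins at min AVC. From VC = 168Q - 36Q^2 + 2Q^3, AVC = 168 - 36Q + 2Q^2.
dAVC/dQ = -36 + 4Q = 0 gives Q = 9. min AVC = 168 - 36·9 + 2·9^2 = 6.
For P < £6 the firm produces nothing.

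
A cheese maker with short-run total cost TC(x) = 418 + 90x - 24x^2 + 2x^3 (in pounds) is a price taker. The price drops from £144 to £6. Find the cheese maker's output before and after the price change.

Output falls from 9 to 0 (the firm shuts down)

AVC = 90 - 24x + 2x^2, minimized at x = 6 where min AVC = £18. MC = 90 - 48x + 6x^2.
At P = £144 ≥ min AVC, set P = MC on the rising branch: x = 9.
At P = £6 < min AVC = £18, price no longer covers variable cost at any output, so the firm shuts down: x = 0.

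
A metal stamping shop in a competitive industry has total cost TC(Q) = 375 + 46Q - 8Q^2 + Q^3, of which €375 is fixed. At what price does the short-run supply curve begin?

The firm shuts down when price falls below the minimum of average variable cost. AVC = VC/Q = 46 - 8Q + Q^2.
At the minimum of AVC, MC = AVC. MC = 46 - 16Q + 3Q^2; setting MC = AVC gives 2Q^2 - 8Q = 0, so Q = 4. min AVC = 30.
For P < €30 the firm produces nothing.

€30 per unit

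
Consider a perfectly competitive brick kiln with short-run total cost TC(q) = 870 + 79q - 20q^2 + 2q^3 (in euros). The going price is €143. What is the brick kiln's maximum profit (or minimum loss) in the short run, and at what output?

AVC = 79 - 20q + 2q^2 has its minimum €29 at q = 5; price €143 clears that bar, so the firm operates.
With MC = 79 - 40q + 6q^2, P = MC on the upward-sloping part at q* = 8.
TR = 143·8 = 1144. TC = 870 + 376 = 1246. Profit = 1144 − 1246 = -€102.
Shutting down would mean losing the fixed cost of €870, so operating at a loss of €102 is better by €768.

Profit = -€102 at q = 8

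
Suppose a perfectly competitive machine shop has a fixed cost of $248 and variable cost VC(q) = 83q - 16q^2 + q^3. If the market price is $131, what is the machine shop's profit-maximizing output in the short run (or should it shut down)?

Produce at q = 12

From TC, MC = TC'(q) = 83 - 32q + 3q^2 and AVC = VC/q = 83 - 16q + q^2.
AVC hits its minimum where MC = AVC, at q = 8, giving min AVC = 83 - 16·8 + 8^2 = $19.
Since P = $131 ≥ min AVC = $19, price covers variable cost and the firm should produce.
Solving P = MC: -48 - 32q + 3q^2 = 0 ⇒ q = -4/3 or 12. On the upward-sloping branch, q* = 12.
Check: AVC at q = 12 is $35 ≤ P, so revenue covers variable cost.
Profit = P·q − TC = 131·12 − 668 = $904.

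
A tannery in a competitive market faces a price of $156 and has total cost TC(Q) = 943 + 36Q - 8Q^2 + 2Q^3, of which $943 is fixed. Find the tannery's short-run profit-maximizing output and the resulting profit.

AVC = 36 - 8Q + 2Q^2; min AVC = $28 at Q = 2. Since P = $156 ≥ min AVC, the firm produces.
With MC = 36 - 16Q + 6Q^2, P = MC on the upward-sloping part at Q* = 6.
TR = 156·6 = 936. TC = 943 + 360 = 1303. Profit = 936 − 1303 = -$367.
By producing, the firm covers all variable cost plus $576 of fixed cost; shutting down would lose the full $943.

Profit = -$367 at Q = 6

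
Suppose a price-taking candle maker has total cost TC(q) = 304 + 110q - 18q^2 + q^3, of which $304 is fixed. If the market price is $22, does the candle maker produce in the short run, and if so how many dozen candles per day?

Shut down

Strip out fixed cost: VC = 110q - 18q^2 + q^3. Then AVC = 110 - 18q + q^2 and MC = 110 - 36q + 3q^2.
The AVC parabola has its vertex at q = 18/2 = 9, where AVC = 110 - 18·9 + 9^2 = $29.
P = $22 lies below min AVC = $29; no output level covers variable cost.
The firm minimizes its loss by shutting down and losing only its fixed cost of $304.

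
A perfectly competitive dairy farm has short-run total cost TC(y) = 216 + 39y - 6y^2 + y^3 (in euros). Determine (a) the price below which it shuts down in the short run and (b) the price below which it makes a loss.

Shutdown price = €30; break-even price = €75

AVC = 39 - 6y + y^2; minimized at y = 3, giving min AVC = €30. That is the shutdown price.
ATC = 216/y + 39 - 6y + y^2. Setting dATC/dy = −216/y^2 − 6 + 2y = 0 gives y = 6 (since 2·6^3 − 6·6^2 = 216).
min ATC = 216/6 + 39 − 6·6 + 6^2 = €75. That is the break-even price.
Between these two prices the firm operates at a loss; above €75 it earns a profit.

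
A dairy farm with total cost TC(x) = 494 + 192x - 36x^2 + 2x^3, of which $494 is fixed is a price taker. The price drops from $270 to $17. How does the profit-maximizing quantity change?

MC = 192 - 72x + 6x^2; the shutdown threshold is min AVC = $30 (at x = 9).
With P = $270 above the shutdown price, P = MC gives x = 13.
At P = $17 < min AVC = $30, price no longer covers variable cost at any output, so the firm shuts down: x = 0.

Output falls from 13 to 0 (the firm shuts down)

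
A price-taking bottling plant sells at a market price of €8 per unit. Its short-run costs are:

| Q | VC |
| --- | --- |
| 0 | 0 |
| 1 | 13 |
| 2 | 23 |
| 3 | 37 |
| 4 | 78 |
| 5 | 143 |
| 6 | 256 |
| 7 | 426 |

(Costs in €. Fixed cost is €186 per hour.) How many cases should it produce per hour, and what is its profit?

Compute π = P·Q − TC at each output: Q=0: -186; Q=1: -191; Q=2: -193; Q=3: -199; Q=4: -232; Q=5: -289; Q=6: -394; Q=7: -556.
Profit is highest at Q = 0. Equivalently, the lowest AVC in the table is 23/2 ≈ €11.50 at Q = 2, and P = €8 falls below it — price never covers variable cost, so the firm shuts down and loses only its fixed cost.

Q = 0 (shut down); profit = -€186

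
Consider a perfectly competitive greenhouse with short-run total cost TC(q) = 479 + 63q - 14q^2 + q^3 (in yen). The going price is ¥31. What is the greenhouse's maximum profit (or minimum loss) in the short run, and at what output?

AVC = 63 - 14q + q^2; min AVC = ¥14 at q = 7. Since P = ¥31 ≥ min AVC, the firm produces.
With MC = 63 - 28q + 3q^2, P = MC on the upward-sloping part at q* = 8.
TR = 31·8 = 248. TC = 479 + 120 = 599. Profit = 248 − 599 = -¥351.
By producing, the firm covers all variable cost plus ¥128 of fixed cost; shutting down would lose the full ¥479.

Profit = -¥351 at q = 8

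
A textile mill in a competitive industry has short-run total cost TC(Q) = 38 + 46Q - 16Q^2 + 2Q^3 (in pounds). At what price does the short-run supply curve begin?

£14 per unit

The shutdown price is the minimum of AVC. VC = 46Q - 16Q^2 + 2Q^3, so AVC = 46 - 16Q + 2Q^2.
dAVC/dQ = -16 + 4Q = 0 gives Q = 4. min AVC = 46 - 16·4 + 2·4^2 = 14.
So the shutdown price is £14.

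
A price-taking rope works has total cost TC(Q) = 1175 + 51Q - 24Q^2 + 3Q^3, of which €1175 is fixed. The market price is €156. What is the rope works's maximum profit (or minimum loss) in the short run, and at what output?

Profit = -€293 at Q = 7

AVC = 51 - 24Q + 3Q^2; min AVC = €3 at Q = 4. Since P = €156 ≥ min AVC, the firm produces.
MC = 51 - 48Q + 9Q^2. Setting P = MC and taking the root on the rising branch gives Q* = 7.
TR = 156·7 = 1092. TC = 1175 + 210 = 1385. Profit = 1092 − 1385 = -€293.
Shutting down would mean losing the fixed cost of €1175, so operating at a loss of €293 is better by €882.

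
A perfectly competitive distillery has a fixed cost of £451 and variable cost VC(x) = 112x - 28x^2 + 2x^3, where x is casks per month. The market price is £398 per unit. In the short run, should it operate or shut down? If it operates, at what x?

Produce at x = 13

From TC, MC = TC'(x) = 112 - 56x + 6x^2 and AVC = VC/x = 112 - 28x + 2x^2.
The AVC parabola has its vertex at x = 28/4 = 7, where AVC = 112 - 28·7 + 2·7^2 = £14.
P = £398 exceeds min AVC = £14, so the firm stays open.
Solving P = MC: -286 - 56x + 6x^2 = 0 ⇒ x = -11/3 or 13. On the upward-sloping branch, x* = 13.
Check: AVC at x = 13 is £86 ≤ P, so revenue covers variable cost.
Profit = P·x − TC = 398·13 − 1569 = £3605.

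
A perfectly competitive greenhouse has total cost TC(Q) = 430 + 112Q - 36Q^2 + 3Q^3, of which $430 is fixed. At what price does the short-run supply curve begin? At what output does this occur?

$4 per unit, at Q = 6

The shutdown price is the minimum of AVC. VC = 112Q - 36Q^2 + 3Q^3, so AVC = 112 - 36Q + 3Q^2.
At the minimum of AVC, MC = AVC. MC = 112 - 72Q + 9Q^2; setting MC = AVC gives 6Q^2 - 36Q = 0, so Q = 6. min AVC = 4.
So the shutdown price is $4.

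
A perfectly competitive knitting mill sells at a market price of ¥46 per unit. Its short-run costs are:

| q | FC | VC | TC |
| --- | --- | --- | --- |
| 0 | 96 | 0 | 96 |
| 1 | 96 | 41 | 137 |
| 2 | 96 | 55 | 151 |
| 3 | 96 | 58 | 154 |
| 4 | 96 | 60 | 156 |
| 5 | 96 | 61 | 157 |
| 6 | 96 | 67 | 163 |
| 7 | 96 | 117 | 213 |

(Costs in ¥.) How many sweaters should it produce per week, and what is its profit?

q = 6; profit = ¥113

Compute π = P·q − TC at each output: q=0: -96; q=1: -91; q=2: -59; q=3: -16; q=4: 28; q=5: 73; q=6: 113; q=7: 109.
Profit is maximized at q = 6. AVC there is 67/6 = ¥11.17 ≤ P, so producing beats shutting down (which would give -¥96).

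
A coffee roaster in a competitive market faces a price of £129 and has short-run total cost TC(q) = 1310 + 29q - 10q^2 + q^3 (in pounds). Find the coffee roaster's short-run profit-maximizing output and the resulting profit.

AVC = 29 - 10q + q^2; min AVC = £4 at q = 5. Since P = £129 ≥ min AVC, the firm produces.
With MC = 29 - 20q + 3q^2, P = MC on the upward-sloping part at q* = 10.
TR = 129·10 = 1290. TC = 1310 + 290 = 1600. Profit = 1290 − 1600 = -£310.
That loss of £310 beats the £1310 the firm would lose by shutting down; producing recovers £1000 of fixed cost.

Profit = -£310 at q = 10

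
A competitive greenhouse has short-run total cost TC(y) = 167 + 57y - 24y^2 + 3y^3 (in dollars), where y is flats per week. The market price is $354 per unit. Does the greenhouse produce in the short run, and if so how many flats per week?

Produce at y = 9

Strip out fixed cost: VC = 57y - 24y^2 + 3y^3. Then AVC = 57 - 24y + 3y^2 and MC = 57 - 48y + 9y^2.
AVC hits its minimum where MC = AVC, at y = 4, giving min AVC = 57 - 24·4 + 3·4^2 = $9.
Since P = $354 ≥ min AVC = $9, price covers variable cost and the firm should produce.
P = MC gives -297 - 48y + 9y^2 = 0, with roots -11/3 and 9. Take the larger (rising MC): y* = 9.
Check: AVC at y = 9 is $84 ≤ P, so revenue covers variable cost.
Profit = P·y − TC = 354·9 − 923 = $2263.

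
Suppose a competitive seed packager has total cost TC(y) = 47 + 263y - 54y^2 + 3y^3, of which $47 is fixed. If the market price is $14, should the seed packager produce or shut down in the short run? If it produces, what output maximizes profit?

Shut down

Strip out fixed cost: VC = 263y - 54y^2 + 3y^3. Then AVC = 263 - 54y + 3y^2 and MC = 263 - 108y + 9y^2.
AVC is minimized where dAVC/dy = -54 + 6y = 0, at y = 9; min AVC = 263 - 54·9 + 3·9^2 = $20.
P = $14 lies below min AVC = $20; no output level covers variable cost.
Best response: produce nothing and absorb the $47 fixed cost.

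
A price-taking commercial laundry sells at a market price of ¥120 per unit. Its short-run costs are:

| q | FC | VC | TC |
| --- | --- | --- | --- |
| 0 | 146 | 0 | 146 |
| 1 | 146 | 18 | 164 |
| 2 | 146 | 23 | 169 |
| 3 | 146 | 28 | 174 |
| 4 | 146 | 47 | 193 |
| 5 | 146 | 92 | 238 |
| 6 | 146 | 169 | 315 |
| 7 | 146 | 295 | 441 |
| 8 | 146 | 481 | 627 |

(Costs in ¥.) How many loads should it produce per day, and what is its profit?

Compute π = P·q − TC at each output: q=0: -146; q=1: -44; q=2: 71; q=3: 186; q=4: 287; q=5: 362; q=6: 405; q=7: 399; q=8: 333.
Profit is maximized at q = 6. AVC there is 169/6 = ¥28.17 ≤ P, so producing beats shutting down (which would give -¥146).

q = 6; profit = ¥405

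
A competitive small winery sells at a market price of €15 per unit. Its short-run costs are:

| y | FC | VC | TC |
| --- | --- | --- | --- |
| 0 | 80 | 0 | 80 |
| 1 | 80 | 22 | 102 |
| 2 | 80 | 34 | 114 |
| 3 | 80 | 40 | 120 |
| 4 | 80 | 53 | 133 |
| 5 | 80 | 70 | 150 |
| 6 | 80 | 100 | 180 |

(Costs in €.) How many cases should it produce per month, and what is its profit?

y = 4; profit = -€73

Profit at each row (π = 15y − TC): y=0: -80; y=1: -87; y=2: -84; y=3: -75; y=4: -73; y=5: -75; y=6: -90.
Profit is maximized at y = 4. AVC there is 53/4 = €13.25 ≤ P, so producing beats shutting down (which would give -€80).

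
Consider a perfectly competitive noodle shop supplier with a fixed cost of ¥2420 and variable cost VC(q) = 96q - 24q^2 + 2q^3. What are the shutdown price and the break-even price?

AVC = 96 - 24q + 2q^2; minimized at q = 6, giving min AVC = ¥24. That is the shutdown price.
ATC = 2420/q + 96 - 24q + 2q^2. Setting dATC/dq = −2420/q^2 − 24 + 4q = 0 gives q = 11 (since 4·11^3 − 24·11^2 = 2420).
min ATC = 2420/11 + 96 − 24·11 + 2·11^2 = ¥294. That is the break-even price.
For ¥24 ≤ P < ¥294 the firm produces at a loss; below ¥24 it shuts down.

Shutdown price = ¥24; break-even price = ¥294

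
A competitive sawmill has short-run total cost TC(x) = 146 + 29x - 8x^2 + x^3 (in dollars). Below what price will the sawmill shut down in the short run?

$13 per unit

The shutdown price is the minimum of AVC. VC = 29x - 8x^2 + x^3, so AVC = 29 - 8x + x^2.
At the minimum of AVC, MC = AVC. MC = 29 - 16x + 3x^2; setting MC = AVC gives 2x^2 - 8x = 0, so x = 4. min AVC = 13.
For P < $13 the firm produces nothing.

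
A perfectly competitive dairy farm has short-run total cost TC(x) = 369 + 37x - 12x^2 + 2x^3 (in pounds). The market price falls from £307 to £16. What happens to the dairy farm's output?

Output falls from 9 to 0 (the firm shuts down)

AVC = 37 - 12x + 2x^2, minimized at x = 3 where min AVC = £19. MC = 37 - 24x + 6x^2.
At P = £307 ≥ min AVC, set P = MC on the rising branch: x = 9.
At P = £16 < min AVC = £19, price no longer covers variable cost at any output, so the firm shuts down: x = 0.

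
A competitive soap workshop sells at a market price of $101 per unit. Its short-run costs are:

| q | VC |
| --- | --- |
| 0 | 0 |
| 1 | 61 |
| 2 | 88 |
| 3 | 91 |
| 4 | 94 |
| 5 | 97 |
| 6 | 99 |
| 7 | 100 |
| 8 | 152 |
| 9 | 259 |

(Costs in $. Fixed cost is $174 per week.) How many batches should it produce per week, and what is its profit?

q = 8; profit = $482

Tabulate TR − TC: q=0: -174; q=1: -134; q=2: -60; q=3: 38; q=4: 136; q=5: 234; q=6: 333; q=7: 433; q=8: 482; q=9: 476.
Profit is maximized at q = 8. AVC there is 152/8 = $19 ≤ P, so producing beats shutting down (which would give -$174).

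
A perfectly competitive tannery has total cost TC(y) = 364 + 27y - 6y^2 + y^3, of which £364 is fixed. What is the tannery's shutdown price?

The shutdown price is the minimum of AVC. VC = 27y - 6y^2 + y^3, so AVC = 27 - 6y + y^2.
dAVC/dy = -6 + 2y = 0 gives y = 3. min AVC = 27 - 6·3 + 3^2 = 18.
So the shutdown price is £18.

£18 per unit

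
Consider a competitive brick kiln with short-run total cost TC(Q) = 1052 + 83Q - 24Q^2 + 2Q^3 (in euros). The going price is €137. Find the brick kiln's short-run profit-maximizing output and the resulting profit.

Profit = -€80 at Q = 9

AVC = 83 - 24Q + 2Q^2 has its minimum €11 at Q = 6; price €137 clears that bar, so the firm operates.
With MC = 83 - 48Q + 6Q^2, P = MC on the upward-sloping part at Q* = 9.
TR = 137·9 = 1233. TC = 1052 + 261 = 1313. Profit = 1233 − 1313 = -€80.
Shutting down would mean losing the fixed cost of €1052, so operating at a loss of €80 is better by €972.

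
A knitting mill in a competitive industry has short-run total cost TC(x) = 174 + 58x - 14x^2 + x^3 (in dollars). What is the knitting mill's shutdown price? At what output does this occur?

$9 per unit, at x = 7

The shutdown price is the minimum of AVC. VC = 58x - 14x^2 + x^3, so AVC = 58 - 14x + x^2.
At the minimum of AVC, MC = AVC. MC = 58 - 28x + 3x^2; setting MC = AVC gives 2x^2 - 14x = 0, so x = 7. min AVC = 9.
The firm shuts down for any P below $9.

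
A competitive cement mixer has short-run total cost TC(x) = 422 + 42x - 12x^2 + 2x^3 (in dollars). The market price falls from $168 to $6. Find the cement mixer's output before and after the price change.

AVC = 42 - 12x + 2x^2, minimized at x = 3 where min AVC = $24. MC = 42 - 24x + 6x^2.
With P = $168 above the shutdown price, P = MC gives x = 7.
At P = $6 < min AVC = $24, price no longer covers variable cost at any output, so the firm shuts down: x = 0.

Output falls from 7 to 0 (the firm shuts down)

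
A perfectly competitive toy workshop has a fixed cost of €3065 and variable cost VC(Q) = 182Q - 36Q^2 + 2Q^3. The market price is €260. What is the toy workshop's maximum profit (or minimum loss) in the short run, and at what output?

AVC = 182 - 36Q + 2Q^2; min AVC = €20 at Q = 9. Since P = €260 ≥ min AVC, the firm produces.
With MC = 182 - 72Q + 6Q^2, P = MC on the upward-sloping part at Q* = 13.
TR = 260·13 = 3380. TC = 3065 + 676 = 3741. Profit = 3380 − 3741 = -€361.
That loss of €361 beats the €3065 the firm would lose by shutting down; producing recovers €2704 of fixed cost.

Profit = -€361 at Q = 13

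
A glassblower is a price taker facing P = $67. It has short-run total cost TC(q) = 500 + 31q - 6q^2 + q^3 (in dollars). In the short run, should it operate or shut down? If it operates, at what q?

Produce at q = 6

Variable cost is VC = 31q - 6q^2 + q^3, so AVC = VC/q = 31 - 6q + q^2 and MC = dTC/dq = 31 - 12q + 3q^2.
The AVC parabola has its vertex at q = 6/2 = 3, where AVC = 31 - 6·3 + 3^2 = $22.
P = $67 exceeds min AVC = $22, so the firm stays open.
P = MC gives -36 - 12q + 3q^2 = 0, with roots -2 and 6. Take the larger (rising MC): q* = 6.
Check: AVC at q = 6 is $31 ≤ P, so revenue covers variable cost.
Profit = P·q − TC = 67·6 − 686 = -$284, a loss, but smaller than the $500 fixed cost the firm would lose by shutting down.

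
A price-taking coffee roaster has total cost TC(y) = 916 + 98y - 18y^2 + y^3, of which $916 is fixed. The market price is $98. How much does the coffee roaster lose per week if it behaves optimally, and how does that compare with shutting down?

AVC = 98 - 18y + y^2; min AVC = $17 at y = 9. Since P = $98 ≥ min AVC, the firm produces.
With MC = 98 - 36y + 3y^2, P = MC on the upward-sloping part at y* = 12.
TR = 98·12 = 1176. TC = 916 + 312 = 1228. Profit = 1176 − 1228 = -$52.
Shutting down would mean losing the fixed cost of $916, so operating at a loss of $52 is better by $864.

Profit = -$52 at y = 12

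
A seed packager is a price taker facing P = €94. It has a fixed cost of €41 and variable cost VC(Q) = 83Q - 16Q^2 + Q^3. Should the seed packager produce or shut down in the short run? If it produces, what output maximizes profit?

Produce at Q = 11

From TC, MC = TC'(Q) = 83 - 32Q + 3Q^2 and AVC = VC/Q = 83 - 16Q + Q^2.
The AVC parabola has its vertex at Q = 16/2 = 8, where AVC = 83 - 16·8 + 8^2 = €19.
P = €94 exceeds min AVC = €19, so the firm stays open.
Set P = MC: 94 = 83 - 32Q + 3Q^2 → -11 - 32Q + 3Q^2 = 0. The roots are Q = -1/3 and Q = 11; the profit-maximizing output is on the rising part of MC, so Q* = 11.
Check: AVC at Q = 11 is €28 ≤ P, so revenue covers variable cost.
Profit = P·Q − TC = 94·11 − 349 = €685.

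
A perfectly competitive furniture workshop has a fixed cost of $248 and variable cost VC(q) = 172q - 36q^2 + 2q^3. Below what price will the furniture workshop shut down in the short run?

$10 per unit

The firm shuts down when price falls below the minimum of average variable cost. AVC = VC/q = 172 - 36q + 2q^2.
At the minimum of AVC, MC = AVC. MC = 172 - 72q + 6q^2; setting MC = AVC gives 4q^2 - 36q = 0, so q = 9. min AVC = 10.
The firm shuts down for any P below $10.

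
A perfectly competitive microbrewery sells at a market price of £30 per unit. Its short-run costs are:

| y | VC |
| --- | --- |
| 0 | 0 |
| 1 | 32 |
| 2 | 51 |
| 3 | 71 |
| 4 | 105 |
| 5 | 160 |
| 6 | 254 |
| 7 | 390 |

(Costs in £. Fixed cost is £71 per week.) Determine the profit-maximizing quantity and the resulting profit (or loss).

y = 3; profit = -£52

Profit at each row (π = 30y − TC): y=0: -71; y=1: -73; y=2: -62; y=3: -52; y=4: -56; y=5: -81; y=6: -145; y=7: -251.
Profit is maximized at y = 3. AVC there is 71/3 = £23.67 ≤ P, so producing beats shutting down (which would give -£71).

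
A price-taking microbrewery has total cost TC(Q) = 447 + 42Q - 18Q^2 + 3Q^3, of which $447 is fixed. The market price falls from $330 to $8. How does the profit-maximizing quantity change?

AVC = 42 - 18Q + 3Q^2, minimized at Q = 3 where min AVC = $15. MC = 42 - 36Q + 9Q^2.
At P = $330 ≥ min AVC, set P = MC on the rising branch: Q = 8.
At P = $8 < min AVC = $15, price no longer covers variable cost at any output, so the firm shuts down: Q = 0.

Output falls from 8 to 0 (the firm shuts down)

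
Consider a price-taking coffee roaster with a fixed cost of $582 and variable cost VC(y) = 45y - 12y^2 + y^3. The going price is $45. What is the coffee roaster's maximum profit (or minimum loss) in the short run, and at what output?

AVC = 45 - 12y + y^2 has its minimum $9 at y = 6; price $45 clears that bar, so the firm operates.
MC = 45 - 24y + 3y^2. Setting P = MC and taking the root on the rising branch gives y* = 8.
TR = 45·8 = 360. TC = 582 + 104 = 686. Profit = 360 − 686 = -$326.
By producing, the firm covers all variable cost plus $256 of fixed cost; shutting down would lose the full $582.

Profit = -$326 at y = 8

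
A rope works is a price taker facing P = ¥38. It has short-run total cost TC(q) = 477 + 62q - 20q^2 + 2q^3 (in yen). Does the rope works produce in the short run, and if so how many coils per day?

Produce at q = 6

From TC, MC = TC'(q) = 62 - 40q + 6q^2 and AVC = VC/q = 62 - 20q + 2q^2.
AVC is minimized where dAVC/dq = -20 + 4q = 0, at q = 5; min AVC = 62 - 20·5 + 2·5^2 = ¥12.
P = ¥38 exceeds min AVC = ¥12, so the firm stays open.
Set P = MC: 38 = 62 - 40q + 6q^2 → 24 - 40q + 6q^2 = 0. The roots are q = 2/3 and q = 6; the profit-maximizing output is on the rising part of MC, so q* = 6.
Check: AVC at q = 6 is ¥14 ≤ P, so revenue covers variable cost.
Profit = P·q − TC = 38·6 − 561 = -¥333, a loss, but smaller than the ¥477 fixed cost the firm would lose by shutting down.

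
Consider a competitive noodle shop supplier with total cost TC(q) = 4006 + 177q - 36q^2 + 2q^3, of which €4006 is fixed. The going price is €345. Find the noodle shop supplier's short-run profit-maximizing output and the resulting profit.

AVC = 177 - 36q + 2q^2; min AVC = €15 at q = 9. Since P = €345 ≥ min AVC, the firm produces.
With MC = 177 - 72q + 6q^2, P = MC on the upward-sloping part at q* = 14.
TR = 345·14 = 4830. TC = 4006 + 910 = 4916. Profit = 4830 − 4916 = -€86.
By producing, the firm covers all variable cost plus €3920 of fixed cost; shutting down would lose the full €4006.

Profit = -€86 at q = 14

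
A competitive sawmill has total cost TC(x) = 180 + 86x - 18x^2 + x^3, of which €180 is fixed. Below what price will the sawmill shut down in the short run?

€5 per unit

The firm shuts down when price falls below the minimum of average variable cost. AVC = VC/x = 86 - 18x + x^2.
At the minimum of AVC, MC = AVC. MC = 86 - 36x + 3x^2; setting MC = AVC gives 2x^2 - 18x = 0, so x = 9. min AVC = 5.
The firm shuts down for any P below €5.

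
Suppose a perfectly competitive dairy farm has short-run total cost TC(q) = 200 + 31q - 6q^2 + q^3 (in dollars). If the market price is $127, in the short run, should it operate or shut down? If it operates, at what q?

Produce at q = 8

From TC, MC = TC'(q) = 31 - 12q + 3q^2 and AVC = VC/q = 31 - 6q + q^2.
The AVC parabola has its vertex at q = 6/2 = 3, where AVC = 31 - 6·3 + 3^2 = $22.
Because $127 ≥ $22, revenue can cover variable cost; the firm operates.
Set P = MC: 127 = 31 - 12q + 3q^2 → -96 - 12q + 3q^2 = 0. The roots are q = -4 and q = 8; the profit-maximizing output is on the rising part of MC, so q* = 8.
Check: AVC at q = 8 is $47 ≤ P, so revenue covers variable cost.
Profit = P·q − TC = 127·8 − 576 = $440.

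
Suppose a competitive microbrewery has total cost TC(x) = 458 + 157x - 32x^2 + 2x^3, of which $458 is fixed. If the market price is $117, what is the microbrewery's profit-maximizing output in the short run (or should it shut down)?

From TC, MC = TC'(x) = 157 - 64x + 6x^2 and AVC = VC/x = 157 - 32x + 2x^2.
The AVC parabola has its vertex at x = 32/4 = 8, where AVC = 157 - 32·8 + 2·8^2 = $29.
P = $117 exceeds min AVC = $29, so the firm stays open.
P = MC gives 40 - 64x + 6x^2 = 0, with roots 2/3 and 10. Take the larger (rising MC): x* = 10.
Check: AVC at x = 10 is $37 ≤ P, so revenue covers variable cost.
Profit = P·x − TC = 117·10 − 828 = $342.

Produce at x = 10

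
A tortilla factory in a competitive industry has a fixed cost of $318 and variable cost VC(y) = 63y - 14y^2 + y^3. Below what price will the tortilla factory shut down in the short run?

$14 per unit

Short-run supply begins at min AVC. From VC = 63y - 14y^2 + y^3, AVC = 63 - 14y + y^2.
dAVC/dy = -14 + 2y = 0 gives y = 7. min AVC = 63 - 14·7 + 7^2 = 14.
The firm shuts down for any P below $14.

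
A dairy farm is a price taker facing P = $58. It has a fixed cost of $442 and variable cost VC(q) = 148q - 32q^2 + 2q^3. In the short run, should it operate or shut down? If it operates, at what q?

From TC, MC = TC'(q) = 148 - 64q + 6q^2 and AVC = VC/q = 148 - 32q + 2q^2.
The AVC parabola has its vertex at q = 32/4 = 8, where AVC = 148 - 32·8 + 2·8^2 = $20.
Because $58 ≥ $20, revenue can cover variable cost; the firm operates.
P = MC gives 90 - 64q + 6q^2 = 0, with roots 5/3 and 9. Take the larger (rising MC): q* = 9.
Check: AVC at q = 9 is $22 ≤ P, so revenue covers variable cost.
Profit = P·q − TC = 58·9 − 640 = -$118, a loss, but smaller than the $442 fixed cost the firm would lose by shutting down.

Produce at q = 9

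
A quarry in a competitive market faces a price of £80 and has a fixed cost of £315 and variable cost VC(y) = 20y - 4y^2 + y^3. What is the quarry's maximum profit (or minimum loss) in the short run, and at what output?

Profit = -£27 at y = 6

AVC = 20 - 4y + y^2 has its minimum £16 at y = 2; price £80 clears that bar, so the firm operates.
With MC = 20 - 8y + 3y^2, P = MC on the upward-sloping part at y* = 6.
TR = 80·6 = 480. TC = 315 + 192 = 507. Profit = 480 − 507 = -£27.
By producing, the firm covers all variable cost plus £288 of fixed cost; shutting down would lose the full £315.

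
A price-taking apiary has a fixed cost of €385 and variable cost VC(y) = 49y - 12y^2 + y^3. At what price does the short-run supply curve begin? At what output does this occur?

€13 per unit, at y = 6

Short-run supply begins at min AVC. From VC = 49y - 12y^2 + y^3, AVC = 49 - 12y + y^2.
At the minimum of AVC, MC = AVC. MC = 49 - 24y + 3y^2; setting MC = AVC gives 2y^2 - 12y = 0, so y = 6. min AVC = 13.
For P < €13 the firm produces nothing.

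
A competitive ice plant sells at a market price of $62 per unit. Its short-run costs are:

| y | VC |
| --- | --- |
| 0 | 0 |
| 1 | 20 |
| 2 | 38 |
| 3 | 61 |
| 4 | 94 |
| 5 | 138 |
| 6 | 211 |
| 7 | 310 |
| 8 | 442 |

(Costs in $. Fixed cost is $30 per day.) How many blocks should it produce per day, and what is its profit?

Profit at each row (π = 62y − TC): y=0: -30; y=1: 12; y=2: 56; y=3: 95; y=4: 124; y=5: 142; y=6: 131; y=7: 94; y=8: 24.
Profit is maximized at y = 5. AVC there is 138/5 = $27.60 ≤ P, so producing beats shutting down (which would give -$30).

y = 5; profit = $142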